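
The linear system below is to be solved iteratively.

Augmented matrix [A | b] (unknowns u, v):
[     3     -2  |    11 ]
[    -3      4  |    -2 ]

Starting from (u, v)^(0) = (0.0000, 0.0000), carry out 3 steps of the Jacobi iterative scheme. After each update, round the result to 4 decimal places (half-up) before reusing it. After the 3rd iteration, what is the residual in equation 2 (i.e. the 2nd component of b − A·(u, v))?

5.5001

Iteration 1:
  u = (11 - (-2)·0.0000) / (3) = 3.6667
  v = (-2 - (-3)·0.0000) / (4) = -0.5000
Iteration 2:
  u = (11 - (-2)·-0.5000) / (3) = 3.3333
  v = (-2 - (-3)·3.6667) / (4) = 2.2500
Iteration 3:
  u = (11 - (-2)·2.2500) / (3) = 5.1667
  v = (-2 - (-3)·3.3333) / (4) = 2.0000
Residual b − A·x = (-0.5001, 5.5001)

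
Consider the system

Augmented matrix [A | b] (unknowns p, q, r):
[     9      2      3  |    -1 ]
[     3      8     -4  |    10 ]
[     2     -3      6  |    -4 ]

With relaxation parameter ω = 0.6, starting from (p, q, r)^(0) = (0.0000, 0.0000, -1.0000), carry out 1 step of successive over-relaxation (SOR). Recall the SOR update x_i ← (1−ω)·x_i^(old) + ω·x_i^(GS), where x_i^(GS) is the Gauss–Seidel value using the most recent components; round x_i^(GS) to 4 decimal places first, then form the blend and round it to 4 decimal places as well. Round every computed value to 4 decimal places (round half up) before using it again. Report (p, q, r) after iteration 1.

(0.1333, 0.4200, -0.7007)

Iteration 1:
  p: GS value = (-1 - (2)·0.0000 - (3)·-1.0000) / (9) = 0.2222;  p ← (1−ω)·0.0000 + ω·0.2222 = 0.1333
  q: GS value = (10 - (3)·0.1333 - (-4)·-1.0000) / (8) = 0.7000;  q ← (1−ω)·0.0000 + ω·0.7000 = 0.4200
  r: GS value = (-4 - (2)·0.1333 - (-3)·0.4200) / (6) = -0.5011;  r ← (1−ω)·-1.0000 + ω·-0.5011 = -0.7007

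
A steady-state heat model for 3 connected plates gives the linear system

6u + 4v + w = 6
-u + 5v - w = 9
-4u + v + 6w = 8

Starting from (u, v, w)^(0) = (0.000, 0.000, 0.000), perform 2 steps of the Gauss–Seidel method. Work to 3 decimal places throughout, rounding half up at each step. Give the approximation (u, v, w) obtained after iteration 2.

Iteration 1:
  u = (6 - (4)·0.000 - (1)·0.000) / (6) = 1.000
  v = (9 - (-1)·1.000 - (-1)·0.000) / (5) = 2.000
  w = (8 - (-4)·1.000 - (1)·2.000) / (6) = 1.667
Iteration 2:
  u = (6 - (4)·2.000 - (1)·1.667) / (6) = -0.611
  v = (9 - (-1)·-0.611 - (-1)·1.667) / (5) = 2.011
  w = (8 - (-4)·-0.611 - (1)·2.011) / (6) = 0.591

(-0.611, 2.011, 0.591)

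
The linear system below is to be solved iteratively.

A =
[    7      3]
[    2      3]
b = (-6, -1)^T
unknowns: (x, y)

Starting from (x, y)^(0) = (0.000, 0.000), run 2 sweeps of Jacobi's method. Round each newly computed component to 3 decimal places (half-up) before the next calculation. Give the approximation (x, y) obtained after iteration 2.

(-0.714, 0.238)

Iteration 1:
  x = (-6 - (3)·0.000) / (7) = -0.857
  y = (-1 - (2)·0.000) / (3) = -0.333
Iteration 2:
  x = (-6 - (3)·-0.333) / (7) = -0.714
  y = (-1 - (2)·-0.857) / (3) = 0.238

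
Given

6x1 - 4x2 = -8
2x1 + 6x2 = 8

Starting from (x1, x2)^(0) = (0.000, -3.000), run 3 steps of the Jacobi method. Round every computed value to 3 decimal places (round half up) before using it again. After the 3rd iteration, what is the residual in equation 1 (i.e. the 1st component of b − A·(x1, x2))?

Iteration 1:
  x1 = (-8 - (-4)·-3.000) / (6) = -3.333
  x2 = (8 - (2)·0.000) / (6) = 1.333
Iteration 2:
  x1 = (-8 - (-4)·1.333) / (6) = -0.445
  x2 = (8 - (2)·-3.333) / (6) = 2.444
Iteration 3:
  x1 = (-8 - (-4)·2.444) / (6) = 0.296
  x2 = (8 - (2)·-0.445) / (6) = 1.482
Residual b − A·x = (-3.848, -1.484)

-3.848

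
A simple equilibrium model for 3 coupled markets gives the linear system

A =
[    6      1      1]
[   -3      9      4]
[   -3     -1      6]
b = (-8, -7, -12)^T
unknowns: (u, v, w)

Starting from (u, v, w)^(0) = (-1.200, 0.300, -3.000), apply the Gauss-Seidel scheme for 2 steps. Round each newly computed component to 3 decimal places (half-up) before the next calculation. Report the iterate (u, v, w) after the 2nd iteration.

(-0.977, -0.038, -2.495)

Iteration 1:
  u = (-8 - (1)·0.300 - (1)·-3.000) / (6) = -0.883
  v = (-7 - (-3)·-0.883 - (4)·-3.000) / (9) = 0.261
  w = (-12 - (-3)·-0.883 - (-1)·0.261) / (6) = -2.398
Iteration 2:
  u = (-8 - (1)·0.261 - (1)·-2.398) / (6) = -0.977
  v = (-7 - (-3)·-0.977 - (4)·-2.398) / (9) = -0.038
  w = (-12 - (-3)·-0.977 - (-1)·-0.038) / (6) = -2.495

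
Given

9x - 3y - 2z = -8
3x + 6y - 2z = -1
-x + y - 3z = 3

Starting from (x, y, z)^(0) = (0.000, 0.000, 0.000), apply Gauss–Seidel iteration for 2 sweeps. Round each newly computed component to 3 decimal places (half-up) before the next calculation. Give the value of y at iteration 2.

0.096

Iteration 1:
  x = (-8 - (-3)·0.000 - (-2)·0.000) / (9) = -0.889
  y = (-1 - (3)·-0.889 - (-2)·0.000) / (6) = 0.278
  z = (3 - (-1)·-0.889 - (1)·0.278) / (-3) = -0.611
Iteration 2:
  x = (-8 - (-3)·0.278 - (-2)·-0.611) / (9) = -0.932
  y = (-1 - (3)·-0.932 - (-2)·-0.611) / (6) = 0.096
  z = (3 - (-1)·-0.932 - (1)·0.096) / (-3) = -0.657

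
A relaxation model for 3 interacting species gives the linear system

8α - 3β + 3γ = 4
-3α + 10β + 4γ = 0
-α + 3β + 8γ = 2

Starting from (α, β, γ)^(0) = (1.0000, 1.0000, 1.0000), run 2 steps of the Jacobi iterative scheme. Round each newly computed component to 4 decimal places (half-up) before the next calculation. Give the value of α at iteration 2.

Iteration 1:
  α = (4 - (-3)·1.0000 - (3)·1.0000) / (8) = 0.5000
  β = (0 - (-3)·1.0000 - (4)·1.0000) / (10) = -0.1000
  γ = (2 - (-1)·1.0000 - (3)·1.0000) / (8) = 0.0000
Iteration 2:
  α = (4 - (-3)·-0.1000 - (3)·0.0000) / (8) = 0.4625
  β = (0 - (-3)·0.5000 - (4)·0.0000) / (10) = 0.1500
  γ = (2 - (-1)·0.5000 - (3)·-0.1000) / (8) = 0.3500

0.4625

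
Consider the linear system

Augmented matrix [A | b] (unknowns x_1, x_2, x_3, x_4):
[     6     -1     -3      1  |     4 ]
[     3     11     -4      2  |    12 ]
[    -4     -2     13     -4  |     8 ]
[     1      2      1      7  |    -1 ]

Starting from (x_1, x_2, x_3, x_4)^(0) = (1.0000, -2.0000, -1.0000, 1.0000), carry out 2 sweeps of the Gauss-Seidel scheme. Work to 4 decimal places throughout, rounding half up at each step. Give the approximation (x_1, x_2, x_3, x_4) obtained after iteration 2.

Iteration 1:
  x_1 = (4 - (-1)·-2.0000 - (-3)·-1.0000 - (1)·1.0000) / (6) = -0.3333
  x_2 = (12 - (3)·-0.3333 - (-4)·-1.0000 - (2)·1.0000) / (11) = 0.6364
  x_3 = (8 - (-4)·-0.3333 - (-2)·0.6364 - (-4)·1.0000) / (13) = 0.9184
  x_4 = (-1 - (1)·-0.3333 - (2)·0.6364 - (1)·0.9184) / (7) = -0.4083
Iteration 2:
  x_1 = (4 - (-1)·0.6364 - (-3)·0.9184 - (1)·-0.4083) / (6) = 1.3000
  x_2 = (12 - (3)·1.3000 - (-4)·0.9184 - (2)·-0.4083) / (11) = 1.1446
  x_3 = (8 - (-4)·1.3000 - (-2)·1.1446 - (-4)·-0.4083) / (13) = 1.0658
  x_4 = (-1 - (1)·1.3000 - (2)·1.1446 - (1)·1.0658) / (7) = -0.8079

(1.3000, 1.1446, 1.0658, -0.8079)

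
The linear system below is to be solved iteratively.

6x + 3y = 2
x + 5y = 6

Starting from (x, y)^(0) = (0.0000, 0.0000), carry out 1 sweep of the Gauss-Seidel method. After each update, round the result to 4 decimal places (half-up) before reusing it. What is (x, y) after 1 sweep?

Iteration 1:
  x = (2 - (3)·0.0000) / (6) = 0.3333
  y = (6 - (1)·0.3333) / (5) = 1.1333

(0.3333, 1.1333)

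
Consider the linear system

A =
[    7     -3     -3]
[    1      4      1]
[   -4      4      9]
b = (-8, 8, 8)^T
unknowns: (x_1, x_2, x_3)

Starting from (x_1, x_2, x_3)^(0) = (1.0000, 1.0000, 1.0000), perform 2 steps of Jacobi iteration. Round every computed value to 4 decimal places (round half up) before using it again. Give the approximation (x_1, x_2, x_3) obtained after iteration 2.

Iteration 1:
  x_1 = (-8 - (-3)·1.0000 - (-3)·1.0000) / (7) = -0.2857
  x_2 = (8 - (1)·1.0000 - (1)·1.0000) / (4) = 1.5000
  x_3 = (8 - (-4)·1.0000 - (4)·1.0000) / (9) = 0.8889
Iteration 2:
  x_1 = (-8 - (-3)·1.5000 - (-3)·0.8889) / (7) = -0.1190
  x_2 = (8 - (1)·-0.2857 - (1)·0.8889) / (4) = 1.8492
  x_3 = (8 - (-4)·-0.2857 - (4)·1.5000) / (9) = 0.0952

(-0.1190, 1.8492, 0.0952)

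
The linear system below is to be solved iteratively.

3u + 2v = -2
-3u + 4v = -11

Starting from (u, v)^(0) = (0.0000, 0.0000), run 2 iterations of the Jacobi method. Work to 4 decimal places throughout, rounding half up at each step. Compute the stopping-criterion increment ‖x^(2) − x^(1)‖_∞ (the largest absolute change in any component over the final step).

Iteration 1:
  u = (-2 - (2)·0.0000) / (3) = -0.6667
  v = (-11 - (-3)·0.0000) / (4) = -2.7500
Iteration 2:
  u = (-2 - (2)·-2.7500) / (3) = 1.1667
  v = (-11 - (-3)·-0.6667) / (4) = -3.2500
Change: (1.8334, -0.5000) → max |·| = 1.8334

1.8334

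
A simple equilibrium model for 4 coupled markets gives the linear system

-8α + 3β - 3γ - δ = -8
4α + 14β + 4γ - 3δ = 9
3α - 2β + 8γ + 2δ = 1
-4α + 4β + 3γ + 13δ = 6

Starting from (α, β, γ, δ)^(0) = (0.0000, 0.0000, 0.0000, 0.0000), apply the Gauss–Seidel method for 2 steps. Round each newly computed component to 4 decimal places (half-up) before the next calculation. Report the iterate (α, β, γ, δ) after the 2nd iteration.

Iteration 1:
  α = (-8 - (3)·0.0000 - (-3)·0.0000 - (-1)·0.0000) / (-8) = 1.0000
  β = (9 - (4)·1.0000 - (4)·0.0000 - (-3)·0.0000) / (14) = 0.3571
  γ = (1 - (3)·1.0000 - (-2)·0.3571 - (2)·0.0000) / (8) = -0.1607
  δ = (6 - (-4)·1.0000 - (4)·0.3571 - (3)·-0.1607) / (13) = 0.6964
Iteration 2:
  α = (-8 - (3)·0.3571 - (-3)·-0.1607 - (-1)·0.6964) / (-8) = 1.1071
  β = (9 - (4)·1.1071 - (4)·-0.1607 - (-3)·0.6964) / (14) = 0.5217
  γ = (1 - (3)·1.1071 - (-2)·0.5217 - (2)·0.6964) / (8) = -0.3338
  δ = (6 - (-4)·1.1071 - (4)·0.5217 - (3)·-0.3338) / (13) = 0.7187

(1.1071, 0.5217, -0.3338, 0.7187)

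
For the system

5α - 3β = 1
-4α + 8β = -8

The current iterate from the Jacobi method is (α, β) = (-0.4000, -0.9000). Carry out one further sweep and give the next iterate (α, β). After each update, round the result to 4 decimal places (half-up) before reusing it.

One sweep:
  α = (1 - (-3)·-0.9000) / (5) = -0.3400
  β = (-8 - (-4)·-0.4000) / (8) = -1.2000

(-0.3400, -1.2000)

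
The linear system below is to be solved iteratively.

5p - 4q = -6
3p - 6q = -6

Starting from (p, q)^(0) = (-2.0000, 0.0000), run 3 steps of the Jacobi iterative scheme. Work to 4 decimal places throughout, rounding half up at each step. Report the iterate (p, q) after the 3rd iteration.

Iteration 1:
  p = (-6 - (-4)·0.0000) / (5) = -1.2000
  q = (-6 - (3)·-2.0000) / (-6) = 0.0000
Iteration 2:
  p = (-6 - (-4)·0.0000) / (5) = -1.2000
  q = (-6 - (3)·-1.2000) / (-6) = 0.4000
Iteration 3:
  p = (-6 - (-4)·0.4000) / (5) = -0.8800
  q = (-6 - (3)·-1.2000) / (-6) = 0.4000

(-0.8800, 0.4000)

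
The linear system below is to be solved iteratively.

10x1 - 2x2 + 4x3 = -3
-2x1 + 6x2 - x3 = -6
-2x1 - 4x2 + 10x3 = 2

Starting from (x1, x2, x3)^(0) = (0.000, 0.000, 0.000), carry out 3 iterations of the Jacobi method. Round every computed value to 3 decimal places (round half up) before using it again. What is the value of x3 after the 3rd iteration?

Iteration 1:
  x1 = (-3 - (-2)·0.000 - (4)·0.000) / (10) = -0.300
  x2 = (-6 - (-2)·0.000 - (-1)·0.000) / (6) = -1.000
  x3 = (2 - (-2)·0.000 - (-4)·0.000) / (10) = 0.200
Iteration 2:
  x1 = (-3 - (-2)·-1.000 - (4)·0.200) / (10) = -0.580
  x2 = (-6 - (-2)·-0.300 - (-1)·0.200) / (6) = -1.067
  x3 = (2 - (-2)·-0.300 - (-4)·-1.000) / (10) = -0.260
Iteration 3:
  x1 = (-3 - (-2)·-1.067 - (4)·-0.260) / (10) = -0.409
  x2 = (-6 - (-2)·-0.580 - (-1)·-0.260) / (6) = -1.237
  x3 = (2 - (-2)·-0.580 - (-4)·-1.067) / (10) = -0.343

-0.343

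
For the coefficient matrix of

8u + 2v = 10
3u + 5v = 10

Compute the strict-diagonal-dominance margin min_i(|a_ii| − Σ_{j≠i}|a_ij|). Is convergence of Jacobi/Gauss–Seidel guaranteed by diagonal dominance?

2

row 1: |8| − (2) = 6
row 2: |5| − (3) = 2
minimum over rows = 2 → strictly diagonally dominant (convergence guaranteed)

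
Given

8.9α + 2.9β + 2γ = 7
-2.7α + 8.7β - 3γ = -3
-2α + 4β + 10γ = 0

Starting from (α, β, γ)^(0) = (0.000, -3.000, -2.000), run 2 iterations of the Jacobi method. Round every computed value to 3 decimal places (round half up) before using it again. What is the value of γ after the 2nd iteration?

Iteration 1:
  α = (7 - (2.9)·-3.000 - (2)·-2.000) / (8.9) = 2.213
  β = (-3 - (-2.7)·0.000 - (-3)·-2.000) / (8.7) = -1.034
  γ = (0 - (-2)·0.000 - (4)·-3.000) / (10) = 1.200
Iteration 2:
  α = (7 - (2.9)·-1.034 - (2)·1.200) / (8.9) = 0.854
  β = (-3 - (-2.7)·2.213 - (-3)·1.200) / (8.7) = 0.756
  γ = (0 - (-2)·2.213 - (4)·-1.034) / (10) = 0.856

0.856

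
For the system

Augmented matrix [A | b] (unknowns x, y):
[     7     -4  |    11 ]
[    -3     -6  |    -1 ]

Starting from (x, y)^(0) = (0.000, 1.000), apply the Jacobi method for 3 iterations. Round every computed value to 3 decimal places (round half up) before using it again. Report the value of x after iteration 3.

1.054

Iteration 1:
  x = (11 - (-4)·1.000) / (7) = 2.143
  y = (-1 - (-3)·0.000) / (-6) = 0.167
Iteration 2:
  x = (11 - (-4)·0.167) / (7) = 1.667
  y = (-1 - (-3)·2.143) / (-6) = -0.905
Iteration 3:
  x = (11 - (-4)·-0.905) / (7) = 1.054
  y = (-1 - (-3)·1.667) / (-6) = -0.667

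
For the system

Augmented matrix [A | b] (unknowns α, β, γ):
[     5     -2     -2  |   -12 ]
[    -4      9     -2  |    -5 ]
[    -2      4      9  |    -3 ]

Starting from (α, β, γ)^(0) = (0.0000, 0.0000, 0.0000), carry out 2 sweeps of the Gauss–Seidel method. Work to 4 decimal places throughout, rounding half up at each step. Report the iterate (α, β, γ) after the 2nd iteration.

Iteration 1:
  α = (-12 - (-2)·0.0000 - (-2)·0.0000) / (5) = -2.4000
  β = (-5 - (-4)·-2.4000 - (-2)·0.0000) / (9) = -1.6222
  γ = (-3 - (-2)·-2.4000 - (4)·-1.6222) / (9) = -0.1457
Iteration 2:
  α = (-12 - (-2)·-1.6222 - (-2)·-0.1457) / (5) = -3.1072
  β = (-5 - (-4)·-3.1072 - (-2)·-0.1457) / (9) = -1.9689
  γ = (-3 - (-2)·-3.1072 - (4)·-1.9689) / (9) = -0.1488

(-3.1072, -1.9689, -0.1488)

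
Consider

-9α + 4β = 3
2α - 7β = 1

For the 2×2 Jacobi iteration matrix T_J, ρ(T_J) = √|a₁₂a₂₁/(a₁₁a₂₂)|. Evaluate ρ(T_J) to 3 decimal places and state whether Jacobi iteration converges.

a₁₂a₂₁/(a₁₁a₂₂) = (4)·(2) / ((-9)·(-7)) = 0.126984
ρ = √|0.126984| = √0.126984 = 0.356
ρ < 1, so Jacobi converges

0.356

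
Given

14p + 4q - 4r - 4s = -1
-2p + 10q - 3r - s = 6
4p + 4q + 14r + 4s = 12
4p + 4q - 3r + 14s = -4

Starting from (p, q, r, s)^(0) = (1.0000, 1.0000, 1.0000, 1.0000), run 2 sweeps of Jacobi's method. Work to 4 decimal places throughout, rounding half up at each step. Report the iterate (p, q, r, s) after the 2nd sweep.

(-0.5980, 0.5786, 0.6367, -0.6898)

Iteration 1:
  p = (-1 - (4)·1.0000 - (-4)·1.0000 - (-4)·1.0000) / (14) = 0.2143
  q = (6 - (-2)·1.0000 - (-3)·1.0000 - (-1)·1.0000) / (10) = 1.2000
  r = (12 - (4)·1.0000 - (4)·1.0000 - (4)·1.0000) / (14) = 0.0000
  s = (-4 - (4)·1.0000 - (4)·1.0000 - (-3)·1.0000) / (14) = -0.6429
Iteration 2:
  p = (-1 - (4)·1.2000 - (-4)·0.0000 - (-4)·-0.6429) / (14) = -0.5980
  q = (6 - (-2)·0.2143 - (-3)·0.0000 - (-1)·-0.6429) / (10) = 0.5786
  r = (12 - (4)·0.2143 - (4)·1.2000 - (4)·-0.6429) / (14) = 0.6367
  s = (-4 - (4)·0.2143 - (4)·1.2000 - (-3)·0.0000) / (14) = -0.6898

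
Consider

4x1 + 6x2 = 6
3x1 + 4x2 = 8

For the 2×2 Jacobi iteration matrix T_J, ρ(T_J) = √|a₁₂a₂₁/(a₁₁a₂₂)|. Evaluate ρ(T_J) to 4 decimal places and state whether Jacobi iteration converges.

a₁₂a₂₁/(a₁₁a₂₂) = (6)·(3) / ((4)·(4)) = 1.125000
ρ = √|1.125000| = √1.125000 = 1.0607
ρ > 1, so Jacobi diverges

1.0607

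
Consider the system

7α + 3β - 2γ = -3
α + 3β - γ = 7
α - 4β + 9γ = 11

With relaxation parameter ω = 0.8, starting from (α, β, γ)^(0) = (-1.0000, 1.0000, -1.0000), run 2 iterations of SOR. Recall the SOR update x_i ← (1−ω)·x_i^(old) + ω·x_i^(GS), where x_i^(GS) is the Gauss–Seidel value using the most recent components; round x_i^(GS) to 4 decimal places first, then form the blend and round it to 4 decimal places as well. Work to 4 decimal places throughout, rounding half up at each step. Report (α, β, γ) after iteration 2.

Iteration 1:
  α: GS value = (-3 - (3)·1.0000 - (-2)·-1.0000) / (7) = -1.1429;  α ← (1−ω)·-1.0000 + ω·-1.1429 = -1.1143
  β: GS value = (7 - (1)·-1.1143 - (-1)·-1.0000) / (3) = 2.3714;  β ← (1−ω)·1.0000 + ω·2.3714 = 2.0971
  γ: GS value = (11 - (1)·-1.1143 - (-4)·2.0971) / (9) = 2.2781;  γ ← (1−ω)·-1.0000 + ω·2.2781 = 1.6225
Iteration 2:
  α: GS value = (-3 - (3)·2.0971 - (-2)·1.6225) / (7) = -0.8638;  α ← (1−ω)·-1.1143 + ω·-0.8638 = -0.9139
  β: GS value = (7 - (1)·-0.9139 - (-1)·1.6225) / (3) = 3.1788;  β ← (1−ω)·2.0971 + ω·3.1788 = 2.9625
  γ: GS value = (11 - (1)·-0.9139 - (-4)·2.9625) / (9) = 2.6404;  γ ← (1−ω)·1.6225 + ω·2.6404 = 2.4368

(-0.9139, 2.9625, 2.4368)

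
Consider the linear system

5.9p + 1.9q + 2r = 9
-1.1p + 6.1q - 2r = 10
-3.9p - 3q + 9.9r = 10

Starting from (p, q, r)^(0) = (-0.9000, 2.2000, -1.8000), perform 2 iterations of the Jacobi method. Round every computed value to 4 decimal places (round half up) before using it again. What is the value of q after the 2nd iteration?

Iteration 1:
  p = (9 - (1.9)·2.2000 - (2)·-1.8000) / (5.9) = 1.4271
  q = (10 - (-1.1)·-0.9000 - (-2)·-1.8000) / (6.1) = 0.8869
  r = (10 - (-3.9)·-0.9000 - (-3)·2.2000) / (9.9) = 1.3222
Iteration 2:
  p = (9 - (1.9)·0.8869 - (2)·1.3222) / (5.9) = 0.7916
  q = (10 - (-1.1)·1.4271 - (-2)·1.3222) / (6.1) = 2.3302
  r = (10 - (-3.9)·1.4271 - (-3)·0.8869) / (9.9) = 1.8410

2.3302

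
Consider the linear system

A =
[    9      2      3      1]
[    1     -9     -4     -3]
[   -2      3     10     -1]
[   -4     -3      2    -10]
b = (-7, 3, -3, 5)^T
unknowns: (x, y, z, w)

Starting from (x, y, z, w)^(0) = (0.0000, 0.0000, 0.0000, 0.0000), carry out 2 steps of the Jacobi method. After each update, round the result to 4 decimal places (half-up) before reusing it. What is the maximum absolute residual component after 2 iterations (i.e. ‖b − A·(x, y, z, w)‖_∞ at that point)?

Iteration 1:
  x = (-7 - (2)·0.0000 - (3)·0.0000 - (1)·0.0000) / (9) = -0.7778
  y = (3 - (1)·0.0000 - (-4)·0.0000 - (-3)·0.0000) / (-9) = -0.3333
  z = (-3 - (-2)·0.0000 - (3)·0.0000 - (-1)·0.0000) / (10) = -0.3000
  w = (5 - (-4)·0.0000 - (-3)·0.0000 - (2)·0.0000) / (-10) = -0.5000
Iteration 2:
  x = (-7 - (2)·-0.3333 - (3)·-0.3000 - (1)·-0.5000) / (9) = -0.5482
  y = (3 - (1)·-0.7778 - (-4)·-0.3000 - (-3)·-0.5000) / (-9) = -0.1198
  z = (-3 - (-2)·-0.7778 - (3)·-0.3333 - (-1)·-0.5000) / (10) = -0.4056
  w = (5 - (-4)·-0.7778 - (-3)·-0.3333 - (2)·-0.3000) / (-10) = -0.1489
Residual b − A·x = (-0.4609, 0.4009, 0.1701, 1.7700); ∞-norm = 1.7700

1.7700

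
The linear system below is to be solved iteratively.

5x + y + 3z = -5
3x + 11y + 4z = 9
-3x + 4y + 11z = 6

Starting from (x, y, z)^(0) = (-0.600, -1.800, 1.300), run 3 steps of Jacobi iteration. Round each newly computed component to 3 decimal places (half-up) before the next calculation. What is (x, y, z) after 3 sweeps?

Iteration 1:
  x = (-5 - (1)·-1.800 - (3)·1.300) / (5) = -1.420
  y = (9 - (3)·-0.600 - (4)·1.300) / (11) = 0.509
  z = (6 - (-3)·-0.600 - (4)·-1.800) / (11) = 1.036
Iteration 2:
  x = (-5 - (1)·0.509 - (3)·1.036) / (5) = -1.723
  y = (9 - (3)·-1.420 - (4)·1.036) / (11) = 0.829
  z = (6 - (-3)·-1.420 - (4)·0.509) / (11) = -0.027
Iteration 3:
  x = (-5 - (1)·0.829 - (3)·-0.027) / (5) = -1.150
  y = (9 - (3)·-1.723 - (4)·-0.027) / (11) = 1.298
  z = (6 - (-3)·-1.723 - (4)·0.829) / (11) = -0.226

(-1.150, 1.298, -0.226)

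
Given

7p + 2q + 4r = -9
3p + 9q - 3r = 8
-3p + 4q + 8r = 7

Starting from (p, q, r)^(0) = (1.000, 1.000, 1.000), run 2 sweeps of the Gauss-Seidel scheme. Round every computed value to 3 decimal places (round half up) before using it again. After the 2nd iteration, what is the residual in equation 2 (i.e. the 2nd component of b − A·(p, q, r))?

Iteration 1:
  p = (-9 - (2)·1.000 - (4)·1.000) / (7) = -2.143
  q = (8 - (3)·-2.143 - (-3)·1.000) / (9) = 1.937
  r = (7 - (-3)·-2.143 - (4)·1.937) / (8) = -0.897
Iteration 2:
  p = (-9 - (2)·1.937 - (4)·-0.897) / (7) = -1.327
  q = (8 - (3)·-1.327 - (-3)·-0.897) / (9) = 1.032
  r = (7 - (-3)·-1.327 - (4)·1.032) / (8) = -0.139
Residual b − A·x = (-1.219, 2.276, 0.003)

2.276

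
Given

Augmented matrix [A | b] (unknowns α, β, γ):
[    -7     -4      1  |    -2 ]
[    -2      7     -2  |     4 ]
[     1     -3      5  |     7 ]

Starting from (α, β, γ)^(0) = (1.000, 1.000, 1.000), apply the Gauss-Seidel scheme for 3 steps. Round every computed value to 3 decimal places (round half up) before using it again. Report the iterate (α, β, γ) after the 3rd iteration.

Iteration 1:
  α = (-2 - (-4)·1.000 - (1)·1.000) / (-7) = -0.143
  β = (4 - (-2)·-0.143 - (-2)·1.000) / (7) = 0.816
  γ = (7 - (1)·-0.143 - (-3)·0.816) / (5) = 1.918
Iteration 2:
  α = (-2 - (-4)·0.816 - (1)·1.918) / (-7) = 0.093
  β = (4 - (-2)·0.093 - (-2)·1.918) / (7) = 1.146
  γ = (7 - (1)·0.093 - (-3)·1.146) / (5) = 2.069
Iteration 3:
  α = (-2 - (-4)·1.146 - (1)·2.069) / (-7) = -0.074
  β = (4 - (-2)·-0.074 - (-2)·2.069) / (7) = 1.141
  γ = (7 - (1)·-0.074 - (-3)·1.141) / (5) = 2.099

(-0.074, 1.141, 2.099)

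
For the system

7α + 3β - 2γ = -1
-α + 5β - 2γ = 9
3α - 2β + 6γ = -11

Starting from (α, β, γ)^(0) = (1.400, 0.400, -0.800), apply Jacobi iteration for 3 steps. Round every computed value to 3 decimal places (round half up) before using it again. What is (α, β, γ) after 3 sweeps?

Iteration 1:
  α = (-1 - (3)·0.400 - (-2)·-0.800) / (7) = -0.543
  β = (9 - (-1)·1.400 - (-2)·-0.800) / (5) = 1.760
  γ = (-11 - (3)·1.400 - (-2)·0.400) / (6) = -2.400
Iteration 2:
  α = (-1 - (3)·1.760 - (-2)·-2.400) / (7) = -1.583
  β = (9 - (-1)·-0.543 - (-2)·-2.400) / (5) = 0.731
  γ = (-11 - (3)·-0.543 - (-2)·1.760) / (6) = -0.975
Iteration 3:
  α = (-1 - (3)·0.731 - (-2)·-0.975) / (7) = -0.735
  β = (9 - (-1)·-1.583 - (-2)·-0.975) / (5) = 1.093
  γ = (-11 - (3)·-1.583 - (-2)·0.731) / (6) = -0.798

(-0.735, 1.093, -0.798)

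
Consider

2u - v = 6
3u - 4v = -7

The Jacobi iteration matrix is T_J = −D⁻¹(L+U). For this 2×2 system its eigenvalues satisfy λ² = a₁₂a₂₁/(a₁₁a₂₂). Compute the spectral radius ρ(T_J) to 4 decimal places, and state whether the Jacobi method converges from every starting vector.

0.6124

a₁₂a₂₁/(a₁₁a₂₂) = (-1)·(3) / ((2)·(-4)) = 0.375000
ρ = √|0.375000| = √0.375000 = 0.6124
ρ < 1, so Jacobi converges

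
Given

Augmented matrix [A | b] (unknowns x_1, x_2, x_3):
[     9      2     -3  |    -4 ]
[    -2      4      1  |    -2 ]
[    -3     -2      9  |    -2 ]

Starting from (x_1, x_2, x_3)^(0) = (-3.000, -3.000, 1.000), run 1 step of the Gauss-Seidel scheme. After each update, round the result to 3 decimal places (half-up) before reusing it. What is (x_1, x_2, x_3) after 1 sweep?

(0.556, -0.472, -0.142)

Iteration 1:
  x_1 = (-4 - (2)·-3.000 - (-3)·1.000) / (9) = 0.556
  x_2 = (-2 - (-2)·0.556 - (1)·1.000) / (4) = -0.472
  x_3 = (-2 - (-3)·0.556 - (-2)·-0.472) / (9) = -0.142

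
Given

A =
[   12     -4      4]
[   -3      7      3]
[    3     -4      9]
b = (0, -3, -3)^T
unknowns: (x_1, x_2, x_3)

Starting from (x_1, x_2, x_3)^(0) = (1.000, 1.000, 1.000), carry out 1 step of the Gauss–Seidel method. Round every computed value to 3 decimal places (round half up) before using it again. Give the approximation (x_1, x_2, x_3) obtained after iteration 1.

(0.000, -0.857, -0.714)

Iteration 1:
  x_1 = (0 - (-4)·1.000 - (4)·1.000) / (12) = 0.000
  x_2 = (-3 - (-3)·0.000 - (3)·1.000) / (7) = -0.857
  x_3 = (-3 - (3)·0.000 - (-4)·-0.857) / (9) = -0.714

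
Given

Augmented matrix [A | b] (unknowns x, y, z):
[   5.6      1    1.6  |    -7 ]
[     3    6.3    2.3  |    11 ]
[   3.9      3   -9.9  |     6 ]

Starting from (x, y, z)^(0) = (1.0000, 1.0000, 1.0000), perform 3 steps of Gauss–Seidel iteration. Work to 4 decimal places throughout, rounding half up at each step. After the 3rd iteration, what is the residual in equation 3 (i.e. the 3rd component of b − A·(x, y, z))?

Iteration 1:
  x = (-7 - (1)·1.0000 - (1.6)·1.0000) / (5.6) = -1.7143
  y = (11 - (3)·-1.7143 - (2.3)·1.0000) / (6.3) = 2.1973
  z = (6 - (3.9)·-1.7143 - (3)·2.1973) / (-9.9) = -0.6155
Iteration 2:
  x = (-7 - (1)·2.1973 - (1.6)·-0.6155) / (5.6) = -1.4665
  y = (11 - (3)·-1.4665 - (2.3)·-0.6155) / (6.3) = 2.6691
  z = (6 - (3.9)·-1.4665 - (3)·2.6691) / (-9.9) = -0.3750
Iteration 3:
  x = (-7 - (1)·2.6691 - (1.6)·-0.3750) / (5.6) = -1.6195
  y = (11 - (3)·-1.6195 - (2.3)·-0.3750) / (6.3) = 2.6541
  z = (6 - (3.9)·-1.6195 - (3)·2.6541) / (-9.9) = -0.4398
Residual b − A·x = (0.1188, 0.1492, -0.0003)

-0.0003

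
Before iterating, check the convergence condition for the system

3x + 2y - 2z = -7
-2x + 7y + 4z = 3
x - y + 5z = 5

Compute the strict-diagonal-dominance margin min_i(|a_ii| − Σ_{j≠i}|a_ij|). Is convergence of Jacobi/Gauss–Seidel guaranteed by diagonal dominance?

-1

row 1: |3| − (2+2) = -1
row 2: |7| − (2+4) = 1
row 3: |5| − (1+1) = 3
minimum over rows = -1 → not strictly diagonally dominant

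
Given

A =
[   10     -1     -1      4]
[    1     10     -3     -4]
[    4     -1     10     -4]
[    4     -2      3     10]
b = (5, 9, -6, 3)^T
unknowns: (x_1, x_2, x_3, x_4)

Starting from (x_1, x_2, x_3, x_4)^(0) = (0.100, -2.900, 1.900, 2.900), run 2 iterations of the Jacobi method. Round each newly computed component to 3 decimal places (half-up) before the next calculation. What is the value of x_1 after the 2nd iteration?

1.141

Iteration 1:
  x_1 = (5 - (-1)·-2.900 - (-1)·1.900 - (4)·2.900) / (10) = -0.760
  x_2 = (9 - (1)·0.100 - (-3)·1.900 - (-4)·2.900) / (10) = 2.620
  x_3 = (-6 - (4)·0.100 - (-1)·-2.900 - (-4)·2.900) / (10) = 0.230
  x_4 = (3 - (4)·0.100 - (-2)·-2.900 - (3)·1.900) / (10) = -0.890
Iteration 2:
  x_1 = (5 - (-1)·2.620 - (-1)·0.230 - (4)·-0.890) / (10) = 1.141
  x_2 = (9 - (1)·-0.760 - (-3)·0.230 - (-4)·-0.890) / (10) = 0.689
  x_3 = (-6 - (4)·-0.760 - (-1)·2.620 - (-4)·-0.890) / (10) = -0.390
  x_4 = (3 - (4)·-0.760 - (-2)·2.620 - (3)·0.230) / (10) = 1.059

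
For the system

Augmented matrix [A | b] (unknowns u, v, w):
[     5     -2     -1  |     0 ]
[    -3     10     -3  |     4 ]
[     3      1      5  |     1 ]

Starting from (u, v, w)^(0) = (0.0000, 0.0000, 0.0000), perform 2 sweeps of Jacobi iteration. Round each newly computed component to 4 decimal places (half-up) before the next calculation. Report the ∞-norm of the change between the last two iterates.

Iteration 1:
  u = (0 - (-2)·0.0000 - (-1)·0.0000) / (5) = 0.0000
  v = (4 - (-3)·0.0000 - (-3)·0.0000) / (10) = 0.4000
  w = (1 - (3)·0.0000 - (1)·0.0000) / (5) = 0.2000
Iteration 2:
  u = (0 - (-2)·0.4000 - (-1)·0.2000) / (5) = 0.2000
  v = (4 - (-3)·0.0000 - (-3)·0.2000) / (10) = 0.4600
  w = (1 - (3)·0.0000 - (1)·0.4000) / (5) = 0.1200
Change: (0.2000, 0.0600, -0.0800) → max |·| = 0.2000

0.2000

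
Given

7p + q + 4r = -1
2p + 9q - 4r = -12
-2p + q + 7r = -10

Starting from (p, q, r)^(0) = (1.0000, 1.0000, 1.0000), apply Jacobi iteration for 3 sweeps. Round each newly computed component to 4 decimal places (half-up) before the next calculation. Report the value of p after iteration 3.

Iteration 1:
  p = (-1 - (1)·1.0000 - (4)·1.0000) / (7) = -0.8571
  q = (-12 - (2)·1.0000 - (-4)·1.0000) / (9) = -1.1111
  r = (-10 - (-2)·1.0000 - (1)·1.0000) / (7) = -1.2857
Iteration 2:
  p = (-1 - (1)·-1.1111 - (4)·-1.2857) / (7) = 0.7506
  q = (-12 - (2)·-0.8571 - (-4)·-1.2857) / (9) = -1.7143
  r = (-10 - (-2)·-0.8571 - (1)·-1.1111) / (7) = -1.5147
Iteration 3:
  p = (-1 - (1)·-1.7143 - (4)·-1.5147) / (7) = 0.9676
  q = (-12 - (2)·0.7506 - (-4)·-1.5147) / (9) = -2.1733
  r = (-10 - (-2)·0.7506 - (1)·-1.7143) / (7) = -0.9692

0.9676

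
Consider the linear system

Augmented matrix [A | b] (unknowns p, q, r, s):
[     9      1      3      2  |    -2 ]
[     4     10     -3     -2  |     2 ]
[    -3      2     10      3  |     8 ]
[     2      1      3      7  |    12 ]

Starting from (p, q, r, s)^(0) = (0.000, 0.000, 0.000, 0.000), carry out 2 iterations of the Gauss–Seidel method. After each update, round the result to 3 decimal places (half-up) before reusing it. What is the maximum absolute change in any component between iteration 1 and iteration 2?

Iteration 1:
  p = (-2 - (1)·0.000 - (3)·0.000 - (2)·0.000) / (9) = -0.222
  q = (2 - (4)·-0.222 - (-3)·0.000 - (-2)·0.000) / (10) = 0.289
  r = (8 - (-3)·-0.222 - (2)·0.289 - (3)·0.000) / (10) = 0.676
  s = (12 - (2)·-0.222 - (1)·0.289 - (3)·0.676) / (7) = 1.447
Iteration 2:
  p = (-2 - (1)·0.289 - (3)·0.676 - (2)·1.447) / (9) = -0.801
  q = (2 - (4)·-0.801 - (-3)·0.676 - (-2)·1.447) / (10) = 1.013
  r = (8 - (-3)·-0.801 - (2)·1.013 - (3)·1.447) / (10) = -0.077
  s = (12 - (2)·-0.801 - (1)·1.013 - (3)·-0.077) / (7) = 1.831
Change: (-0.579, 0.724, -0.753, 0.384) → max |·| = 0.753

0.753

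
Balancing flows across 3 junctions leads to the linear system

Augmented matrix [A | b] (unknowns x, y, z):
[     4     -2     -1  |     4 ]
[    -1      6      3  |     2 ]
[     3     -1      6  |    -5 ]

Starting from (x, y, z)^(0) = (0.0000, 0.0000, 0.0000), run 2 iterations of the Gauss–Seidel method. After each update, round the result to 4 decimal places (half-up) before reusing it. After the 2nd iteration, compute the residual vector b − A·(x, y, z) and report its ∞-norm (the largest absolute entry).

1.3629

Iteration 1:
  x = (4 - (-2)·0.0000 - (-1)·0.0000) / (4) = 1.0000
  y = (2 - (-1)·1.0000 - (3)·0.0000) / (6) = 0.5000
  z = (-5 - (3)·1.0000 - (-1)·0.5000) / (6) = -1.2500
Iteration 2:
  x = (4 - (-2)·0.5000 - (-1)·-1.2500) / (4) = 0.9375
  y = (2 - (-1)·0.9375 - (3)·-1.2500) / (6) = 1.1146
  z = (-5 - (3)·0.9375 - (-1)·1.1146) / (6) = -1.1163
Residual b − A·x = (1.3629, -0.4012, -0.0001); ∞-norm = 1.3629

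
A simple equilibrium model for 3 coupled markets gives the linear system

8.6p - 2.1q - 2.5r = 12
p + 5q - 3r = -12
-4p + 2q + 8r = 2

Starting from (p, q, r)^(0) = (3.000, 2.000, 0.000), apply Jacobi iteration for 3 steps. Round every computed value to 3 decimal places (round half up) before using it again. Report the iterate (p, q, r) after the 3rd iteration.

Iteration 1:
  p = (12 - (-2.1)·2.000 - (-2.5)·0.000) / (8.6) = 1.884
  q = (-12 - (1)·3.000 - (-3)·0.000) / (5) = -3.000
  r = (2 - (-4)·3.000 - (2)·2.000) / (8) = 1.250
Iteration 2:
  p = (12 - (-2.1)·-3.000 - (-2.5)·1.250) / (8.6) = 1.026
  q = (-12 - (1)·1.884 - (-3)·1.250) / (5) = -2.027
  r = (2 - (-4)·1.884 - (2)·-3.000) / (8) = 1.942
Iteration 3:
  p = (12 - (-2.1)·-2.027 - (-2.5)·1.942) / (8.6) = 1.465
  q = (-12 - (1)·1.026 - (-3)·1.942) / (5) = -1.440
  r = (2 - (-4)·1.026 - (2)·-2.027) / (8) = 1.270

(1.465, -1.440, 1.270)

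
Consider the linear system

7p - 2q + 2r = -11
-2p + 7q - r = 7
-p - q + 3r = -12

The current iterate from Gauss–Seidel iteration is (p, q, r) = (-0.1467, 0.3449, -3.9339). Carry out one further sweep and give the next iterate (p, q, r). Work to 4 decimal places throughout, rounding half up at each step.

One sweep:
  p = (-11 - (-2)·0.3449 - (2)·-3.9339) / (7) = -0.3489
  q = (7 - (-2)·-0.3489 - (-1)·-3.9339) / (7) = 0.3383
  r = (-12 - (-1)·-0.3489 - (-1)·0.3383) / (3) = -4.0035

(-0.3489, 0.3383, -4.0035)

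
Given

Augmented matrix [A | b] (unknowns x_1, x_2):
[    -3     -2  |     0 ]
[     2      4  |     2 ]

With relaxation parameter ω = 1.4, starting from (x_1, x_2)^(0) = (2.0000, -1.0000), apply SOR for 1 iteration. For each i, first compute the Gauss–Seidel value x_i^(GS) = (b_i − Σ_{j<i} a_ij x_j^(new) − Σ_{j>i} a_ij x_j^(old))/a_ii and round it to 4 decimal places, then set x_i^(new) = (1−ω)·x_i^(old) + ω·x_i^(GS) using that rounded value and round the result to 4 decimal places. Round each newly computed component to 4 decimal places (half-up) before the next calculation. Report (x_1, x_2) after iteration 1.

Iteration 1:
  x_1: GS value = (0 - (-2)·-1.0000) / (-3) = 0.6667;  x_1 ← (1−ω)·2.0000 + ω·0.6667 = 0.1334
  x_2: GS value = (2 - (2)·0.1334) / (4) = 0.4333;  x_2 ← (1−ω)·-1.0000 + ω·0.4333 = 1.0066

(0.1334, 1.0066)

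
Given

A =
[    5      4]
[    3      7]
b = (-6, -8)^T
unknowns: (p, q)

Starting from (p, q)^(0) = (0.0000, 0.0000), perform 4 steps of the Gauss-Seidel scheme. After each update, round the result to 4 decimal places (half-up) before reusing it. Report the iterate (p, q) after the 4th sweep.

(-0.4656, -0.9433)

Iteration 1:
  p = (-6 - (4)·0.0000) / (5) = -1.2000
  q = (-8 - (3)·-1.2000) / (7) = -0.6286
Iteration 2:
  p = (-6 - (4)·-0.6286) / (5) = -0.6971
  q = (-8 - (3)·-0.6971) / (7) = -0.8441
Iteration 3:
  p = (-6 - (4)·-0.8441) / (5) = -0.5247
  q = (-8 - (3)·-0.5247) / (7) = -0.9180
Iteration 4:
  p = (-6 - (4)·-0.9180) / (5) = -0.4656
  q = (-8 - (3)·-0.4656) / (7) = -0.9433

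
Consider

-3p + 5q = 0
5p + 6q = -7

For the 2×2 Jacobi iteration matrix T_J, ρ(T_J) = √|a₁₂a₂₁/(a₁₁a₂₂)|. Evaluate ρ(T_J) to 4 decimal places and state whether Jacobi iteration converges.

1.1785

a₁₂a₂₁/(a₁₁a₂₂) = (5)·(5) / ((-3)·(6)) = -1.388889
ρ = √|-1.388889| = √1.388889 = 1.1785
ρ > 1, so Jacobi diverges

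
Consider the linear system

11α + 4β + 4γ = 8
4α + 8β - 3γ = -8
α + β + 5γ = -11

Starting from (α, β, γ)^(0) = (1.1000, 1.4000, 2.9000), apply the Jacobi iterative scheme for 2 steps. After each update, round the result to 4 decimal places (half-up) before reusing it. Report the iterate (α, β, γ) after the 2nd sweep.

Iteration 1:
  α = (8 - (4)·1.4000 - (4)·2.9000) / (11) = -0.8364
  β = (-8 - (4)·1.1000 - (-3)·2.9000) / (8) = -0.4625
  γ = (-11 - (1)·1.1000 - (1)·1.4000) / (5) = -2.7000
Iteration 2:
  α = (8 - (4)·-0.4625 - (4)·-2.7000) / (11) = 1.8773
  β = (-8 - (4)·-0.8364 - (-3)·-2.7000) / (8) = -1.5943
  γ = (-11 - (1)·-0.8364 - (1)·-0.4625) / (5) = -1.9402

(1.8773, -1.5943, -1.9402)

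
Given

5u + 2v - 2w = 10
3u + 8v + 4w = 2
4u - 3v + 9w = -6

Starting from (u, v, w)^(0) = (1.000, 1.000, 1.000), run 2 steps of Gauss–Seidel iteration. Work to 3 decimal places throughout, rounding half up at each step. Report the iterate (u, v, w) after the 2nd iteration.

(1.644, 0.578, -1.205)

Iteration 1:
  u = (10 - (2)·1.000 - (-2)·1.000) / (5) = 2.000
  v = (2 - (3)·2.000 - (4)·1.000) / (8) = -1.000
  w = (-6 - (4)·2.000 - (-3)·-1.000) / (9) = -1.889
Iteration 2:
  u = (10 - (2)·-1.000 - (-2)·-1.889) / (5) = 1.644
  v = (2 - (3)·1.644 - (4)·-1.889) / (8) = 0.578
  w = (-6 - (4)·1.644 - (-3)·0.578) / (9) = -1.205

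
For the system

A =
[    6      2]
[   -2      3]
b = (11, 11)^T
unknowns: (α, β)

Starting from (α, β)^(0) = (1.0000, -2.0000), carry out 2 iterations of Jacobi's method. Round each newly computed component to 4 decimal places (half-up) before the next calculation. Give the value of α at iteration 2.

Iteration 1:
  α = (11 - (2)·-2.0000) / (6) = 2.5000
  β = (11 - (-2)·1.0000) / (3) = 4.3333
Iteration 2:
  α = (11 - (2)·4.3333) / (6) = 0.3889
  β = (11 - (-2)·2.5000) / (3) = 5.3333

0.3889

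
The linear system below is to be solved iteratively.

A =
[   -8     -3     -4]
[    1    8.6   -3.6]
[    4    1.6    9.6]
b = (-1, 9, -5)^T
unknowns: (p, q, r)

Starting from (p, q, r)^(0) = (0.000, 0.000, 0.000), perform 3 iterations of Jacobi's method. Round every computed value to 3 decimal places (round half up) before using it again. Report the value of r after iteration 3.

-0.654

Iteration 1:
  p = (-1 - (-3)·0.000 - (-4)·0.000) / (-8) = 0.125
  q = (9 - (1)·0.000 - (-3.6)·0.000) / (8.6) = 1.047
  r = (-5 - (4)·0.000 - (1.6)·0.000) / (9.6) = -0.521
Iteration 2:
  p = (-1 - (-3)·1.047 - (-4)·-0.521) / (-8) = -0.007
  q = (9 - (1)·0.125 - (-3.6)·-0.521) / (8.6) = 0.814
  r = (-5 - (4)·0.125 - (1.6)·1.047) / (9.6) = -0.747
Iteration 3:
  p = (-1 - (-3)·0.814 - (-4)·-0.747) / (-8) = 0.193
  q = (9 - (1)·-0.007 - (-3.6)·-0.747) / (8.6) = 0.735
  r = (-5 - (4)·-0.007 - (1.6)·0.814) / (9.6) = -0.654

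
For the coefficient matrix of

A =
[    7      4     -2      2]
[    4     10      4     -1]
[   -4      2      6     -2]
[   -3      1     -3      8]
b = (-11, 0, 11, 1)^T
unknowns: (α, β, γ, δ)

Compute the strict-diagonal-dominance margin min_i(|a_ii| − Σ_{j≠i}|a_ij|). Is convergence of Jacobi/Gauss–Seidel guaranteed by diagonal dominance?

-2

row 1: |7| − (4+2+2) = -1
row 2: |10| − (4+4+1) = 1
row 3: |6| − (4+2+2) = -2
row 4: |8| − (3+1+3) = 1
minimum over rows = -2 → not strictly diagonally dominant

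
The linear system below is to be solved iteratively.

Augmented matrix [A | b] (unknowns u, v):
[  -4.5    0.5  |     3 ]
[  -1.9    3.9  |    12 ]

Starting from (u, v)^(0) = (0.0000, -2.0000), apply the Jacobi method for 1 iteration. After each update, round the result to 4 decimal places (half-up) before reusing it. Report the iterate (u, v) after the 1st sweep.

Iteration 1:
  u = (3 - (0.5)·-2.0000) / (-4.5) = -0.8889
  v = (12 - (-1.9)·0.0000) / (3.9) = 3.0769

(-0.8889, 3.0769)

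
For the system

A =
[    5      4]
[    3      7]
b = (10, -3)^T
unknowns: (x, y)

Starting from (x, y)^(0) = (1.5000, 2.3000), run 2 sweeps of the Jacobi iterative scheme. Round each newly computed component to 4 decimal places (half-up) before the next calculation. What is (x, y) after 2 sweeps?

(2.8571, -0.4971)

Iteration 1:
  x = (10 - (4)·2.3000) / (5) = 0.1600
  y = (-3 - (3)·1.5000) / (7) = -1.0714
Iteration 2:
  x = (10 - (4)·-1.0714) / (5) = 2.8571
  y = (-3 - (3)·0.1600) / (7) = -0.4971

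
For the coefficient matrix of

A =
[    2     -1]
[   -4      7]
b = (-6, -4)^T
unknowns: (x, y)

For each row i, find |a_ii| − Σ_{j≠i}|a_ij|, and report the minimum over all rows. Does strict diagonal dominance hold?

1

row 1: |2| − (1) = 1
row 2: |7| − (4) = 3
minimum over rows = 1 → strictly diagonally dominant (convergence guaranteed)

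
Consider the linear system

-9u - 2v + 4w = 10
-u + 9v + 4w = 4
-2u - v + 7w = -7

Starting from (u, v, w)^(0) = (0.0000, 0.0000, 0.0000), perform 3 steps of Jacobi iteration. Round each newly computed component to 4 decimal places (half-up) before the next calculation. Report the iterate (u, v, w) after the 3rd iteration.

(-1.8385, 0.8180, -1.3633)

Iteration 1:
  u = (10 - (-2)·0.0000 - (4)·0.0000) / (-9) = -1.1111
  v = (4 - (-1)·0.0000 - (4)·0.0000) / (9) = 0.4444
  w = (-7 - (-2)·0.0000 - (-1)·0.0000) / (7) = -1.0000
Iteration 2:
  u = (10 - (-2)·0.4444 - (4)·-1.0000) / (-9) = -1.6543
  v = (4 - (-1)·-1.1111 - (4)·-1.0000) / (9) = 0.7654
  w = (-7 - (-2)·-1.1111 - (-1)·0.4444) / (7) = -1.2540
Iteration 3:
  u = (10 - (-2)·0.7654 - (4)·-1.2540) / (-9) = -1.8385
  v = (4 - (-1)·-1.6543 - (4)·-1.2540) / (9) = 0.8180
  w = (-7 - (-2)·-1.6543 - (-1)·0.7654) / (7) = -1.3633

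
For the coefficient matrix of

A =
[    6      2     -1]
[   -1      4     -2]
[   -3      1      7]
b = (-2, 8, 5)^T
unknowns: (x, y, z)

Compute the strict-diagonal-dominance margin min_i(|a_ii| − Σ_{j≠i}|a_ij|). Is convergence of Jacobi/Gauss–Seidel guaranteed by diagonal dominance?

1

row 1: |6| − (2+1) = 3
row 2: |4| − (1+2) = 1
row 3: |7| − (3+1) = 3
minimum over rows = 1 → strictly diagonally dominant (convergence guaranteed)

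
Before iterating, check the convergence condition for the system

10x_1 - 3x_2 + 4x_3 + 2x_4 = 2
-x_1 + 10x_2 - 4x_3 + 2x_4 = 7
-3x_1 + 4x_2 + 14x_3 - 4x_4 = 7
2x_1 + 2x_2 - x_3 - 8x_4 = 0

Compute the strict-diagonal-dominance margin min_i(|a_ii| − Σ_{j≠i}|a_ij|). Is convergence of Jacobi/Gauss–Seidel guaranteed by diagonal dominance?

1

row 1: |10| − (3+4+2) = 1
row 2: |10| − (1+4+2) = 3
row 3: |14| − (3+4+4) = 3
row 4: |-8| − (2+2+1) = 3
minimum over rows = 1 → strictly diagonally dominant (convergence guaranteed)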